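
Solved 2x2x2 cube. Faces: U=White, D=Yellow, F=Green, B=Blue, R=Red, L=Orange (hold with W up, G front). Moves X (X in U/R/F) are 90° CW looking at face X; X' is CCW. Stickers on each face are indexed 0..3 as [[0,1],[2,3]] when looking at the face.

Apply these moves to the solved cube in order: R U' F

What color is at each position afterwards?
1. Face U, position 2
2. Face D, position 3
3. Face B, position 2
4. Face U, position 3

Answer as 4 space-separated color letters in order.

After move 1 (R): R=RRRR U=WGWG F=GYGY D=YBYB B=WBWB
After move 2 (U'): U=GGWW F=OOGY R=GYRR B=RRWB L=WBOO
After move 3 (F): F=GOYO U=GGOB R=WYWR D=RGYB L=WYOB
Query 1: U[2] = O
Query 2: D[3] = B
Query 3: B[2] = W
Query 4: U[3] = B

Answer: O B W B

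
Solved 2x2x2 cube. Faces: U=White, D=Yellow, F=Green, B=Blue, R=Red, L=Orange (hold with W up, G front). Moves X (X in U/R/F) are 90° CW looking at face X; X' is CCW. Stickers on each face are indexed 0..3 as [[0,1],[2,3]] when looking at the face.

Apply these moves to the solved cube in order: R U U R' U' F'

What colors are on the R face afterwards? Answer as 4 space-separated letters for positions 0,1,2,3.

After move 1 (R): R=RRRR U=WGWG F=GYGY D=YBYB B=WBWB
After move 2 (U): U=WWGG F=RRGY R=WBRR B=OOWB L=GYOO
After move 3 (U): U=GWGW F=WBGY R=OORR B=GYWB L=RROO
After move 4 (R'): R=OROR U=GWGG F=WWGW D=YBYY B=BYBB
After move 5 (U'): U=WGGG F=RRGW R=WWOR B=ORBB L=BYOO
After move 6 (F'): F=RWRG U=WGWO R=BWYR D=YOYY L=BGOG
Query: R face = BWYR

Answer: B W Y R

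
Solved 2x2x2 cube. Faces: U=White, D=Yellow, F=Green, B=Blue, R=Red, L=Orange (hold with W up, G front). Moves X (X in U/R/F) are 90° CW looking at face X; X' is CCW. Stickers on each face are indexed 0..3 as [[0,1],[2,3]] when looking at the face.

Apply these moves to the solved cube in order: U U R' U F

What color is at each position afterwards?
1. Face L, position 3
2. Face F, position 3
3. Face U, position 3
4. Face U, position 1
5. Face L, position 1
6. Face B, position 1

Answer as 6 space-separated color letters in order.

After move 1 (U): U=WWWW F=RRGG R=BBRR B=OOBB L=GGOO
After move 2 (U): U=WWWW F=BBGG R=OORR B=GGBB L=RROO
After move 3 (R'): R=OROR U=WBWG F=BWGW D=YBYG B=YGYB
After move 4 (U): U=WWGB F=ORGW R=YGOR B=RRYB L=BWOO
After move 5 (F): F=GOWR U=WWOW R=GGBR D=OYYG L=BYOB
Query 1: L[3] = B
Query 2: F[3] = R
Query 3: U[3] = W
Query 4: U[1] = W
Query 5: L[1] = Y
Query 6: B[1] = R

Answer: B R W W Y R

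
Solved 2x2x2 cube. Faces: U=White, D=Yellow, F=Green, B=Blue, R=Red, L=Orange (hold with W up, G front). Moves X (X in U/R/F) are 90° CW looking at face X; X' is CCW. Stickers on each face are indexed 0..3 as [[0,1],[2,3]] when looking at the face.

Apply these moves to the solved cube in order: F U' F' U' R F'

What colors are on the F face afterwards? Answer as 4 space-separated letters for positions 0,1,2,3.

Answer: Y Y B O

Derivation:
After move 1 (F): F=GGGG U=WWOO R=WRWR D=RRYY L=OYOY
After move 2 (U'): U=WOWO F=OYGG R=GGWR B=WRBB L=BBOY
After move 3 (F'): F=YGOG U=WOGW R=RGRR D=BYYY L=BOOW
After move 4 (U'): U=OWWG F=BOOG R=YGRR B=RGBB L=WROW
After move 5 (R): R=RYRG U=OOWG F=BYOY D=BBYR B=GGWB
After move 6 (F'): F=YYBO U=OORR R=BYBG D=RWYR L=WGOW
Query: F face = YYBO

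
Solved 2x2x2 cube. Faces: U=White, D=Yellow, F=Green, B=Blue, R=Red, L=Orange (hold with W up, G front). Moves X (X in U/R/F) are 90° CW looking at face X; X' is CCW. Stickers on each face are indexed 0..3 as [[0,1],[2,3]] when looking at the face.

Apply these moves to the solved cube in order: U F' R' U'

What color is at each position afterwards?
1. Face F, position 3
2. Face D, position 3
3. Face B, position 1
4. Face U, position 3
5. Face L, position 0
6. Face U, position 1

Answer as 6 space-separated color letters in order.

After move 1 (U): U=WWWW F=RRGG R=BBRR B=OOBB L=GGOO
After move 2 (F'): F=RGRG U=WWBR R=YBYR D=GOYY L=GWOW
After move 3 (R'): R=BRYY U=WBBO F=RWRR D=GGYG B=YOOB
After move 4 (U'): U=BOWB F=GWRR R=RWYY B=BROB L=YOOW
Query 1: F[3] = R
Query 2: D[3] = G
Query 3: B[1] = R
Query 4: U[3] = B
Query 5: L[0] = Y
Query 6: U[1] = O

Answer: R G R B Y O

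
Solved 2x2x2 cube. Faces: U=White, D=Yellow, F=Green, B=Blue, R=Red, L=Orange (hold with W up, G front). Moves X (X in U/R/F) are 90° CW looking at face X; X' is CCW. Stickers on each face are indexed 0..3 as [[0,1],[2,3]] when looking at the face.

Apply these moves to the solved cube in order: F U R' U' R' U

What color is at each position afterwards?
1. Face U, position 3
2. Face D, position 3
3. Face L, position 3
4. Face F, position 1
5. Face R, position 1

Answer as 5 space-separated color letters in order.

After move 1 (F): F=GGGG U=WWOO R=WRWR D=RRYY L=OYOY
After move 2 (U): U=OWOW F=WRGG R=BBWR B=OYBB L=GGOY
After move 3 (R'): R=BRBW U=OBOO F=WWGW D=RRYG B=YYRB
After move 4 (U'): U=BOOO F=GGGW R=WWBW B=BRRB L=YYOY
After move 5 (R'): R=WWWB U=BROB F=GOGO D=RGYW B=GRRB
After move 6 (U): U=OBBR F=WWGO R=GRWB B=YYRB L=GOOY
Query 1: U[3] = R
Query 2: D[3] = W
Query 3: L[3] = Y
Query 4: F[1] = W
Query 5: R[1] = R

Answer: R W Y W R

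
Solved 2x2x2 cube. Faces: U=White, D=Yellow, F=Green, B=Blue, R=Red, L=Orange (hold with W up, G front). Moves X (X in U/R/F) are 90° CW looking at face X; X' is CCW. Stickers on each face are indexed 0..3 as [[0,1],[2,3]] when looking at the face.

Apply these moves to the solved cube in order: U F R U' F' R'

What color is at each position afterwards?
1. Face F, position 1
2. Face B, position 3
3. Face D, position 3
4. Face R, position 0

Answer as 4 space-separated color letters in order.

Answer: R B G B

Derivation:
After move 1 (U): U=WWWW F=RRGG R=BBRR B=OOBB L=GGOO
After move 2 (F): F=GRGR U=WWOG R=WBWR D=RBYY L=GYOY
After move 3 (R): R=WWRB U=WROR F=GBGY D=RBYO B=GOWB
After move 4 (U'): U=RRWO F=GYGY R=GBRB B=WWWB L=GOOY
After move 5 (F'): F=YYGG U=RRGR R=BBRB D=OYYO L=GOOW
After move 6 (R'): R=BBBR U=RWGW F=YRGR D=OYYG B=OWYB
Query 1: F[1] = R
Query 2: B[3] = B
Query 3: D[3] = G
Query 4: R[0] = B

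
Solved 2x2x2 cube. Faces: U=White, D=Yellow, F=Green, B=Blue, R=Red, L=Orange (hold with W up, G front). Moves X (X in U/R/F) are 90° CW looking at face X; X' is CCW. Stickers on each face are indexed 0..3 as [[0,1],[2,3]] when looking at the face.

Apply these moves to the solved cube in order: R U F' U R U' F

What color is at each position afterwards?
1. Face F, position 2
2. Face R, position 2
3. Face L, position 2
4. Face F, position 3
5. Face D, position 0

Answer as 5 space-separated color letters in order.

After move 1 (R): R=RRRR U=WGWG F=GYGY D=YBYB B=WBWB
After move 2 (U): U=WWGG F=RRGY R=WBRR B=OOWB L=GYOO
After move 3 (F'): F=RYRG U=WWWR R=BBYR D=YOYB L=GGOG
After move 4 (U): U=WWRW F=BBRG R=OOYR B=GGWB L=RYOG
After move 5 (R): R=YORO U=WBRG F=BORB D=YWYG B=WGWB
After move 6 (U'): U=BGWR F=RYRB R=BORO B=YOWB L=WGOG
After move 7 (F): F=RRBY U=BGGG R=WORO D=RBYG L=WYOW
Query 1: F[2] = B
Query 2: R[2] = R
Query 3: L[2] = O
Query 4: F[3] = Y
Query 5: D[0] = R

Answer: B R O Y R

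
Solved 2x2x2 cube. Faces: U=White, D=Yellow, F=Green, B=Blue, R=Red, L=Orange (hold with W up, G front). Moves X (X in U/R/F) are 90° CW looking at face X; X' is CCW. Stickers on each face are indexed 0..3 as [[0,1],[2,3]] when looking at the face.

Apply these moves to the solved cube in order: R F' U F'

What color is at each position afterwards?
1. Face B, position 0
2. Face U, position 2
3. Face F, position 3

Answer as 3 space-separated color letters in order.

Answer: O W G

Derivation:
After move 1 (R): R=RRRR U=WGWG F=GYGY D=YBYB B=WBWB
After move 2 (F'): F=YYGG U=WGRR R=BRYR D=OOYB L=OGOW
After move 3 (U): U=RWRG F=BRGG R=WBYR B=OGWB L=YYOW
After move 4 (F'): F=RGBG U=RWWY R=OBOR D=YWYB L=YGOR
Query 1: B[0] = O
Query 2: U[2] = W
Query 3: F[3] = G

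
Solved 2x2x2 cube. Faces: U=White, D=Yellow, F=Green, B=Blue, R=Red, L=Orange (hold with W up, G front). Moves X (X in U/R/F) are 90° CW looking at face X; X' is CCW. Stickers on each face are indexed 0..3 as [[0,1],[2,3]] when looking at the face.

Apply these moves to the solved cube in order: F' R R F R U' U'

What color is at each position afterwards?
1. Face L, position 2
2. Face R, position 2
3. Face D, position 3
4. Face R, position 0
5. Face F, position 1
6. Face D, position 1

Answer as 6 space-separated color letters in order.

Answer: O Y G O B G

Derivation:
After move 1 (F'): F=GGGG U=WWRR R=YRYR D=OOYY L=OWOW
After move 2 (R): R=YYRR U=WGRG F=GOGY D=OBYB B=RBWB
After move 3 (R): R=RYRY U=WORY F=GBGB D=OWYR B=GBGB
After move 4 (F): F=GGBB U=WOWW R=RYYY D=RRYR L=OOOW
After move 5 (R): R=YRYY U=WGWB F=GRBR D=RGYG B=WBOB
After move 6 (U'): U=GBWW F=OOBR R=GRYY B=YROB L=WBOW
After move 7 (U'): U=BWGW F=WBBR R=OOYY B=GROB L=YROW
Query 1: L[2] = O
Query 2: R[2] = Y
Query 3: D[3] = G
Query 4: R[0] = O
Query 5: F[1] = B
Query 6: D[1] = G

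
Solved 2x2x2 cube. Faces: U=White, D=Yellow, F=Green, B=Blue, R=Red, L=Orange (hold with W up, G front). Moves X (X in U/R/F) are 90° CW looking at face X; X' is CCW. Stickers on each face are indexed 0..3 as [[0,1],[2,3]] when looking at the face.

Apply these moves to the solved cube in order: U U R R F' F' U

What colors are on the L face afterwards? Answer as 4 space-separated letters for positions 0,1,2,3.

After move 1 (U): U=WWWW F=RRGG R=BBRR B=OOBB L=GGOO
After move 2 (U): U=WWWW F=BBGG R=OORR B=GGBB L=RROO
After move 3 (R): R=RORO U=WBWG F=BYGY D=YBYG B=WGWB
After move 4 (R): R=RROO U=WYWY F=BBGG D=YWYW B=GGBB
After move 5 (F'): F=BGBG U=WYRO R=WRYO D=ROYW L=RYOW
After move 6 (F'): F=GGBB U=WYWY R=ORRO D=YWYW L=ROOR
After move 7 (U): U=WWYY F=ORBB R=GGRO B=ROBB L=GGOR
Query: L face = GGOR

Answer: G G O R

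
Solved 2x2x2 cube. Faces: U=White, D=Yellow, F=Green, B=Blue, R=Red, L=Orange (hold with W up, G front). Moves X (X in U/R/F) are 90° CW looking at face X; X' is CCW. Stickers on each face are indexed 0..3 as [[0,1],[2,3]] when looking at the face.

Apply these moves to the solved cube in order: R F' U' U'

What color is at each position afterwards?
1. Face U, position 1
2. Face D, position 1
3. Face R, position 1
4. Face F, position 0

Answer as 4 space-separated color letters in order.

After move 1 (R): R=RRRR U=WGWG F=GYGY D=YBYB B=WBWB
After move 2 (F'): F=YYGG U=WGRR R=BRYR D=OOYB L=OGOW
After move 3 (U'): U=GRWR F=OGGG R=YYYR B=BRWB L=WBOW
After move 4 (U'): U=RRGW F=WBGG R=OGYR B=YYWB L=BROW
Query 1: U[1] = R
Query 2: D[1] = O
Query 3: R[1] = G
Query 4: F[0] = W

Answer: R O G W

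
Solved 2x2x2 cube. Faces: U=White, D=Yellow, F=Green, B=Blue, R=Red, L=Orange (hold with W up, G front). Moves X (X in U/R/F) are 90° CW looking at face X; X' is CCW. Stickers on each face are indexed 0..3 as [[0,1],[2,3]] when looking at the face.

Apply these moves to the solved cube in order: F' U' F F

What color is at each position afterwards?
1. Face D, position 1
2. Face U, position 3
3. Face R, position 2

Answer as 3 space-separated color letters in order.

After move 1 (F'): F=GGGG U=WWRR R=YRYR D=OOYY L=OWOW
After move 2 (U'): U=WRWR F=OWGG R=GGYR B=YRBB L=BBOW
After move 3 (F): F=GOGW U=WRWB R=WGRR D=YGYY L=BOOO
After move 4 (F): F=GGWO U=WROO R=WGBR D=RWYY L=BYOG
Query 1: D[1] = W
Query 2: U[3] = O
Query 3: R[2] = B

Answer: W O B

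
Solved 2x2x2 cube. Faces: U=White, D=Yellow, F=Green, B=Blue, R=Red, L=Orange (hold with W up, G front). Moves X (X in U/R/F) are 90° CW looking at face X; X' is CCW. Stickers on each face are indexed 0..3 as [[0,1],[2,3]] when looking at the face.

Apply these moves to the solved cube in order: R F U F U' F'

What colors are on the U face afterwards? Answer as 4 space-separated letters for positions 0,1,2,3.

After move 1 (R): R=RRRR U=WGWG F=GYGY D=YBYB B=WBWB
After move 2 (F): F=GGYY U=WGOO R=WRGR D=RRYB L=OYOB
After move 3 (U): U=OWOG F=WRYY R=WBGR B=OYWB L=GGOB
After move 4 (F): F=YWYR U=OWBG R=OBGR D=GWYB L=GROR
After move 5 (U'): U=WGOB F=GRYR R=YWGR B=OBWB L=OYOR
After move 6 (F'): F=RRGY U=WGYG R=WWGR D=YRYB L=OBOO
Query: U face = WGYG

Answer: W G Y G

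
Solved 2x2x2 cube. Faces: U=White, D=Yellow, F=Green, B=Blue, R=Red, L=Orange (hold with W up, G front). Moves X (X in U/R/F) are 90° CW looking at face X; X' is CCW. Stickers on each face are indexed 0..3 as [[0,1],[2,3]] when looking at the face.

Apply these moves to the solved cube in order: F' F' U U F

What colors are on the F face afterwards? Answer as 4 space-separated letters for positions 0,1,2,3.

After move 1 (F'): F=GGGG U=WWRR R=YRYR D=OOYY L=OWOW
After move 2 (F'): F=GGGG U=WWYY R=OROR D=WWYY L=OROR
After move 3 (U): U=YWYW F=ORGG R=BBOR B=ORBB L=GGOR
After move 4 (U): U=YYWW F=BBGG R=OROR B=GGBB L=OROR
After move 5 (F): F=GBGB U=YYRR R=WRWR D=OOYY L=OWOW
Query: F face = GBGB

Answer: G B G B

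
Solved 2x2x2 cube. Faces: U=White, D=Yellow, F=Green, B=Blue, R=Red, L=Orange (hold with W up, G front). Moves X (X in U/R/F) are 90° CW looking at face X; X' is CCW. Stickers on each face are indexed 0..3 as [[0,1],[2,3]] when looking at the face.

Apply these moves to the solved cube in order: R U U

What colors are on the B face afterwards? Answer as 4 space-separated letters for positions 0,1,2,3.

After move 1 (R): R=RRRR U=WGWG F=GYGY D=YBYB B=WBWB
After move 2 (U): U=WWGG F=RRGY R=WBRR B=OOWB L=GYOO
After move 3 (U): U=GWGW F=WBGY R=OORR B=GYWB L=RROO
Query: B face = GYWB

Answer: G Y W B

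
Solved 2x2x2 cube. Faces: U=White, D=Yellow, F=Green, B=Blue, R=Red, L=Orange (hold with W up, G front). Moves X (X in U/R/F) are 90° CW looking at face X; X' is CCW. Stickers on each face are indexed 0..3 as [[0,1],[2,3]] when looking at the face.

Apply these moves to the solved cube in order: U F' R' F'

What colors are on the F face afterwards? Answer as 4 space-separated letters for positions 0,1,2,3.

Answer: W R R R

Derivation:
After move 1 (U): U=WWWW F=RRGG R=BBRR B=OOBB L=GGOO
After move 2 (F'): F=RGRG U=WWBR R=YBYR D=GOYY L=GWOW
After move 3 (R'): R=BRYY U=WBBO F=RWRR D=GGYG B=YOOB
After move 4 (F'): F=WRRR U=WBBY R=GRGY D=WWYG L=GOOB
Query: F face = WRRR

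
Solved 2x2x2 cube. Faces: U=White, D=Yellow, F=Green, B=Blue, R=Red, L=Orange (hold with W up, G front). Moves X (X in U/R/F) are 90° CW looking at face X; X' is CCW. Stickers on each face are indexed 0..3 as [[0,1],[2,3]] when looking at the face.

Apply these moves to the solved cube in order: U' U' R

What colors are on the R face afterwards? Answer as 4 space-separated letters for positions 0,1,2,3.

Answer: R O R O

Derivation:
After move 1 (U'): U=WWWW F=OOGG R=GGRR B=RRBB L=BBOO
After move 2 (U'): U=WWWW F=BBGG R=OORR B=GGBB L=RROO
After move 3 (R): R=RORO U=WBWG F=BYGY D=YBYG B=WGWB
Query: R face = RORO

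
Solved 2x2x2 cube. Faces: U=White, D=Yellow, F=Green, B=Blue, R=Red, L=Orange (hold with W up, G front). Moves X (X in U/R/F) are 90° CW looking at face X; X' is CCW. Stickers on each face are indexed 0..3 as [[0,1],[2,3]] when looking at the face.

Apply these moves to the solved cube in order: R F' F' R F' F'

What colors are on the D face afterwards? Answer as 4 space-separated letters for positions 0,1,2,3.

After move 1 (R): R=RRRR U=WGWG F=GYGY D=YBYB B=WBWB
After move 2 (F'): F=YYGG U=WGRR R=BRYR D=OOYB L=OGOW
After move 3 (F'): F=YGYG U=WGBY R=OROR D=GWYB L=OROR
After move 4 (R): R=OORR U=WGBG F=YWYB D=GWYW B=YBGB
After move 5 (F'): F=WBYY U=WGOR R=WOGR D=RRYW L=OGOB
After move 6 (F'): F=BYWY U=WGWG R=RORR D=GBYW L=OROO
Query: D face = GBYW

Answer: G B Y W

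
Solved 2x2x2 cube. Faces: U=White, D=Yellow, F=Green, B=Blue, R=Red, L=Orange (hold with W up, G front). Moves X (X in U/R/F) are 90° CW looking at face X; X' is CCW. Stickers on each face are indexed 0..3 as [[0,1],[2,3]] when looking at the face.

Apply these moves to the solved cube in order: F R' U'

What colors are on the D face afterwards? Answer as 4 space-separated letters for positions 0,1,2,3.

After move 1 (F): F=GGGG U=WWOO R=WRWR D=RRYY L=OYOY
After move 2 (R'): R=RRWW U=WBOB F=GWGO D=RGYG B=YBRB
After move 3 (U'): U=BBWO F=OYGO R=GWWW B=RRRB L=YBOY
Query: D face = RGYG

Answer: R G Y G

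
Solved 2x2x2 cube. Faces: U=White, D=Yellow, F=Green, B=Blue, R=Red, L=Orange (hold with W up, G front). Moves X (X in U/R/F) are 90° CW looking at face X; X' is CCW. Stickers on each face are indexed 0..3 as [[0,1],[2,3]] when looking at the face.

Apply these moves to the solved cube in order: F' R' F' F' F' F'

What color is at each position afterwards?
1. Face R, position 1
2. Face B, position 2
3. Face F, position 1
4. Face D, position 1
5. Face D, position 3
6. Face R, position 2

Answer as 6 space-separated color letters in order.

After move 1 (F'): F=GGGG U=WWRR R=YRYR D=OOYY L=OWOW
After move 2 (R'): R=RRYY U=WBRB F=GWGR D=OGYG B=YBOB
After move 3 (F'): F=WRGG U=WBRY R=GROY D=WWYG L=OBOR
After move 4 (F'): F=RGWG U=WBGO R=WRWY D=BRYG L=OYOR
After move 5 (F'): F=GGRW U=WBWW R=RRBY D=YRYG L=OOOG
After move 6 (F'): F=GWGR U=WBRB R=RRYY D=OGYG L=OWOW
Query 1: R[1] = R
Query 2: B[2] = O
Query 3: F[1] = W
Query 4: D[1] = G
Query 5: D[3] = G
Query 6: R[2] = Y

Answer: R O W G G Y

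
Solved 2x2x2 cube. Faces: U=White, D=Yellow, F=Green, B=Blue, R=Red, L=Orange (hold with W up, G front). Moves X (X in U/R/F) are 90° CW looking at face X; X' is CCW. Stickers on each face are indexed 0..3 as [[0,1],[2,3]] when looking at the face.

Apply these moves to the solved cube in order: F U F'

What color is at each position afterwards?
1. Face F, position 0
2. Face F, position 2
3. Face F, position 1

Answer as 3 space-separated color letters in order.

Answer: R W G

Derivation:
After move 1 (F): F=GGGG U=WWOO R=WRWR D=RRYY L=OYOY
After move 2 (U): U=OWOW F=WRGG R=BBWR B=OYBB L=GGOY
After move 3 (F'): F=RGWG U=OWBW R=RBRR D=GYYY L=GWOO
Query 1: F[0] = R
Query 2: F[2] = W
Query 3: F[1] = G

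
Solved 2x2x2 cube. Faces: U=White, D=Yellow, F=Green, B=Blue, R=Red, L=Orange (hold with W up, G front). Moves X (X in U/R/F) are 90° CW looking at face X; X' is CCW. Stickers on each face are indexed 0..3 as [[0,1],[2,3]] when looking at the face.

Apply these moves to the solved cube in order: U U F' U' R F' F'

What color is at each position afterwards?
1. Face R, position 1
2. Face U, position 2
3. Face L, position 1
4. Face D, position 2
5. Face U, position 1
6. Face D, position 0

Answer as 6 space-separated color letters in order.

After move 1 (U): U=WWWW F=RRGG R=BBRR B=OOBB L=GGOO
After move 2 (U): U=WWWW F=BBGG R=OORR B=GGBB L=RROO
After move 3 (F'): F=BGBG U=WWOR R=YOYR D=ROYY L=RWOW
After move 4 (U'): U=WRWO F=RWBG R=BGYR B=YOBB L=GGOW
After move 5 (R): R=YBRG U=WWWG F=ROBY D=RBYY B=OORB
After move 6 (F'): F=OYRB U=WWYR R=BBRG D=GWYY L=GGOW
After move 7 (F'): F=YBOR U=WWBR R=WBGG D=GWYY L=GROY
Query 1: R[1] = B
Query 2: U[2] = B
Query 3: L[1] = R
Query 4: D[2] = Y
Query 5: U[1] = W
Query 6: D[0] = G

Answer: B B R Y W G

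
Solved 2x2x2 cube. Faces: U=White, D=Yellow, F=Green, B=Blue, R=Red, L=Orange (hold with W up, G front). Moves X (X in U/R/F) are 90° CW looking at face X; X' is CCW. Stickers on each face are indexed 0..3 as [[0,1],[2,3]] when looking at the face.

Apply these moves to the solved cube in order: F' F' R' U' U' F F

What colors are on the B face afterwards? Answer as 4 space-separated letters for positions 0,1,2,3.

Answer: G W W B

Derivation:
After move 1 (F'): F=GGGG U=WWRR R=YRYR D=OOYY L=OWOW
After move 2 (F'): F=GGGG U=WWYY R=OROR D=WWYY L=OROR
After move 3 (R'): R=RROO U=WBYB F=GWGY D=WGYG B=YBWB
After move 4 (U'): U=BBWY F=ORGY R=GWOO B=RRWB L=YBOR
After move 5 (U'): U=BYBW F=YBGY R=OROO B=GWWB L=RROR
After move 6 (F): F=GYYB U=BYRR R=BRWO D=OOYG L=RWOG
After move 7 (F): F=YGBY U=BYGW R=RRRO D=WBYG L=ROOO
Query: B face = GWWB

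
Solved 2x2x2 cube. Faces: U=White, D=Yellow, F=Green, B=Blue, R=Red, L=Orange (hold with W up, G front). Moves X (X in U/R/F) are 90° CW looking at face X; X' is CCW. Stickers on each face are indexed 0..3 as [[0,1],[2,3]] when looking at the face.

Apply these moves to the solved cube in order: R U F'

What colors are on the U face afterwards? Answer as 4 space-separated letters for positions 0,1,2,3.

Answer: W W W R

Derivation:
After move 1 (R): R=RRRR U=WGWG F=GYGY D=YBYB B=WBWB
After move 2 (U): U=WWGG F=RRGY R=WBRR B=OOWB L=GYOO
After move 3 (F'): F=RYRG U=WWWR R=BBYR D=YOYB L=GGOG
Query: U face = WWWR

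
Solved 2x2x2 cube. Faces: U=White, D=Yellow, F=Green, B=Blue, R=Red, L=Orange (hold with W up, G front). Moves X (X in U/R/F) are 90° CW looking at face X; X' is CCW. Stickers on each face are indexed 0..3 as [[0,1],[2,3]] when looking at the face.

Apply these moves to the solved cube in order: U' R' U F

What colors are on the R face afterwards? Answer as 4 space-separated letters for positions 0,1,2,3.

Answer: R R B R

Derivation:
After move 1 (U'): U=WWWW F=OOGG R=GGRR B=RRBB L=BBOO
After move 2 (R'): R=GRGR U=WBWR F=OWGW D=YOYG B=YRYB
After move 3 (U): U=WWRB F=GRGW R=YRGR B=BBYB L=OWOO
After move 4 (F): F=GGWR U=WWOW R=RRBR D=GYYG L=OYOO
Query: R face = RRBR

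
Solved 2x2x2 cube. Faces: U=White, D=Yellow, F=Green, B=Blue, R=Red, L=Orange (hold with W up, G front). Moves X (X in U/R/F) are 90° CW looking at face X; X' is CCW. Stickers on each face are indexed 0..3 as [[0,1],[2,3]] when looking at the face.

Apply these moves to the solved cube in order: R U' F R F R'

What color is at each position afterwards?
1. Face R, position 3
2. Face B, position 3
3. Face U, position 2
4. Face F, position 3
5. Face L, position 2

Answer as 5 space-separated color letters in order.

Answer: O B B Y O

Derivation:
After move 1 (R): R=RRRR U=WGWG F=GYGY D=YBYB B=WBWB
After move 2 (U'): U=GGWW F=OOGY R=GYRR B=RRWB L=WBOO
After move 3 (F): F=GOYO U=GGOB R=WYWR D=RGYB L=WYOB
After move 4 (R): R=WWRY U=GOOO F=GGYB D=RWYR B=BRGB
After move 5 (F): F=YGBG U=GOBY R=OWOY D=RWYR L=WROW
After move 6 (R'): R=WYOO U=GGBB F=YOBY D=RGYG B=RRWB
Query 1: R[3] = O
Query 2: B[3] = B
Query 3: U[2] = B
Query 4: F[3] = Y
Query 5: L[2] = O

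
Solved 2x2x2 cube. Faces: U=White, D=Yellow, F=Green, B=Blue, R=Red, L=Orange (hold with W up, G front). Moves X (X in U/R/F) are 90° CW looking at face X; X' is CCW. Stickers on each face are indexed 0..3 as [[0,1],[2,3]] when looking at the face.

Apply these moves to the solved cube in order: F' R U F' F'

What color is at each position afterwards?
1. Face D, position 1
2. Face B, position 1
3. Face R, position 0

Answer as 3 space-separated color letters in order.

After move 1 (F'): F=GGGG U=WWRR R=YRYR D=OOYY L=OWOW
After move 2 (R): R=YYRR U=WGRG F=GOGY D=OBYB B=RBWB
After move 3 (U): U=RWGG F=YYGY R=RBRR B=OWWB L=GOOW
After move 4 (F'): F=YYYG U=RWRR R=BBOR D=OWYB L=GGOG
After move 5 (F'): F=YGYY U=RWBO R=WBOR D=GGYB L=GROR
Query 1: D[1] = G
Query 2: B[1] = W
Query 3: R[0] = W

Answer: G W W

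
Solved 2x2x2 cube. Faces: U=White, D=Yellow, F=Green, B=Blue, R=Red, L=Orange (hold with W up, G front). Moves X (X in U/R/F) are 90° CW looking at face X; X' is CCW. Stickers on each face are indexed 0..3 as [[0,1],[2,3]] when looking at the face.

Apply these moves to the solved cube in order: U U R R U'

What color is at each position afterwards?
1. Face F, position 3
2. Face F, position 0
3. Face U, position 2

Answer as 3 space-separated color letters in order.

Answer: G R W

Derivation:
After move 1 (U): U=WWWW F=RRGG R=BBRR B=OOBB L=GGOO
After move 2 (U): U=WWWW F=BBGG R=OORR B=GGBB L=RROO
After move 3 (R): R=RORO U=WBWG F=BYGY D=YBYG B=WGWB
After move 4 (R): R=RROO U=WYWY F=BBGG D=YWYW B=GGBB
After move 5 (U'): U=YYWW F=RRGG R=BBOO B=RRBB L=GGOO
Query 1: F[3] = G
Query 2: F[0] = R
Query 3: U[2] = W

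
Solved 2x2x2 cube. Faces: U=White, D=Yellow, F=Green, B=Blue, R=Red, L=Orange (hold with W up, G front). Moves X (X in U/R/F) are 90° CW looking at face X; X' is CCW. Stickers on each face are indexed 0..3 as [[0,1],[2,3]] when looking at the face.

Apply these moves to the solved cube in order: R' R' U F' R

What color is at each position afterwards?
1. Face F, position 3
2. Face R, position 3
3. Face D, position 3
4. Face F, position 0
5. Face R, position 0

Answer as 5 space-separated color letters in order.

Answer: W B O R Y

Derivation:
After move 1 (R'): R=RRRR U=WBWB F=GWGW D=YGYG B=YBYB
After move 2 (R'): R=RRRR U=WYWY F=GBGB D=YWYW B=GBGB
After move 3 (U): U=WWYY F=RRGB R=GBRR B=OOGB L=GBOO
After move 4 (F'): F=RBRG U=WWGR R=WBYR D=BOYW L=GYOY
After move 5 (R): R=YWRB U=WBGG F=RORW D=BGYO B=ROWB
Query 1: F[3] = W
Query 2: R[3] = B
Query 3: D[3] = O
Query 4: F[0] = R
Query 5: R[0] = Y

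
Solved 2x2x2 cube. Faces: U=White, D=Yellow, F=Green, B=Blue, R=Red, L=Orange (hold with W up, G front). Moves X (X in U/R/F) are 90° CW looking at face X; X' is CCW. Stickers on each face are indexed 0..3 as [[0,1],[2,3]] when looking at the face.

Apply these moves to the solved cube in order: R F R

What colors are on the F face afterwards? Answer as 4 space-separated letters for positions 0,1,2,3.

After move 1 (R): R=RRRR U=WGWG F=GYGY D=YBYB B=WBWB
After move 2 (F): F=GGYY U=WGOO R=WRGR D=RRYB L=OYOB
After move 3 (R): R=GWRR U=WGOY F=GRYB D=RWYW B=OBGB
Query: F face = GRYB

Answer: G R Y B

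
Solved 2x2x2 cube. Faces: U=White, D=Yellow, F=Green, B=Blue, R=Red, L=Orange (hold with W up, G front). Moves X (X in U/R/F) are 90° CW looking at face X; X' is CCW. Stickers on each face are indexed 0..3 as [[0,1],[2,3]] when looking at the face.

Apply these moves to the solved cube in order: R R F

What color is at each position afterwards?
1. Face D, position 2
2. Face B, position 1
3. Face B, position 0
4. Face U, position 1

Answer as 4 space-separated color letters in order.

After move 1 (R): R=RRRR U=WGWG F=GYGY D=YBYB B=WBWB
After move 2 (R): R=RRRR U=WYWY F=GBGB D=YWYW B=GBGB
After move 3 (F): F=GGBB U=WYOO R=WRYR D=RRYW L=OYOW
Query 1: D[2] = Y
Query 2: B[1] = B
Query 3: B[0] = G
Query 4: U[1] = Y

Answer: Y B G Y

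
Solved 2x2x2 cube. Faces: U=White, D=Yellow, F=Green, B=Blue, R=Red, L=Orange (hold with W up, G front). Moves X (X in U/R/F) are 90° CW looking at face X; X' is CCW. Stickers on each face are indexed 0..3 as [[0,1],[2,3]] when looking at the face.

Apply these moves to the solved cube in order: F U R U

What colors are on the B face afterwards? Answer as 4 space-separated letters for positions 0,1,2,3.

Answer: G G W B

Derivation:
After move 1 (F): F=GGGG U=WWOO R=WRWR D=RRYY L=OYOY
After move 2 (U): U=OWOW F=WRGG R=BBWR B=OYBB L=GGOY
After move 3 (R): R=WBRB U=OROG F=WRGY D=RBYO B=WYWB
After move 4 (U): U=OOGR F=WBGY R=WYRB B=GGWB L=WROY
Query: B face = GGWB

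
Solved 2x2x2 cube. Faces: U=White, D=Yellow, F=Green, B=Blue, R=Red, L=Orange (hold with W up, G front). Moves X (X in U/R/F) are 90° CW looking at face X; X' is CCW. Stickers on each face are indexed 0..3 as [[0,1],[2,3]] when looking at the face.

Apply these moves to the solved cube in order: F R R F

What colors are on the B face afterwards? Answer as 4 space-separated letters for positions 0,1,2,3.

Answer: G B G B

Derivation:
After move 1 (F): F=GGGG U=WWOO R=WRWR D=RRYY L=OYOY
After move 2 (R): R=WWRR U=WGOG F=GRGY D=RBYB B=OBWB
After move 3 (R): R=RWRW U=WROY F=GBGB D=RWYO B=GBGB
After move 4 (F): F=GGBB U=WRYY R=OWYW D=RRYO L=OROW
Query: B face = GBGB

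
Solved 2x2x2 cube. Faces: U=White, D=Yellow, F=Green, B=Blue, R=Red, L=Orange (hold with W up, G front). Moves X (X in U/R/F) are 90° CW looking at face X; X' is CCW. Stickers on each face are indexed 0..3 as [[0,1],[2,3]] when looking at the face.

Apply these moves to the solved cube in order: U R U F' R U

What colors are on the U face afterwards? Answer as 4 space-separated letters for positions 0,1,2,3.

After move 1 (U): U=WWWW F=RRGG R=BBRR B=OOBB L=GGOO
After move 2 (R): R=RBRB U=WRWG F=RYGY D=YBYO B=WOWB
After move 3 (U): U=WWGR F=RBGY R=WORB B=GGWB L=RYOO
After move 4 (F'): F=BYRG U=WWWR R=BOYB D=YOYO L=RROG
After move 5 (R): R=YBBO U=WYWG F=BORO D=YWYG B=RGWB
After move 6 (U): U=WWGY F=YBRO R=RGBO B=RRWB L=BOOG
Query: U face = WWGY

Answer: W W G Y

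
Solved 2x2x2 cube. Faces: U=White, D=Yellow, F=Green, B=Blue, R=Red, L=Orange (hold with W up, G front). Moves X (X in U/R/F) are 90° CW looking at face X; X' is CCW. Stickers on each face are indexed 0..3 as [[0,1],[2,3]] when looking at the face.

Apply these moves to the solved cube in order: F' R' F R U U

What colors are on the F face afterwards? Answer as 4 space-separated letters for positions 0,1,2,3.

After move 1 (F'): F=GGGG U=WWRR R=YRYR D=OOYY L=OWOW
After move 2 (R'): R=RRYY U=WBRB F=GWGR D=OGYG B=YBOB
After move 3 (F): F=GGRW U=WBWW R=RRBY D=YRYG L=OOOG
After move 4 (R): R=BRYR U=WGWW F=GRRG D=YOYY B=WBBB
After move 5 (U): U=WWWG F=BRRG R=WBYR B=OOBB L=GROG
After move 6 (U): U=WWGW F=WBRG R=OOYR B=GRBB L=BROG
Query: F face = WBRG

Answer: W B R G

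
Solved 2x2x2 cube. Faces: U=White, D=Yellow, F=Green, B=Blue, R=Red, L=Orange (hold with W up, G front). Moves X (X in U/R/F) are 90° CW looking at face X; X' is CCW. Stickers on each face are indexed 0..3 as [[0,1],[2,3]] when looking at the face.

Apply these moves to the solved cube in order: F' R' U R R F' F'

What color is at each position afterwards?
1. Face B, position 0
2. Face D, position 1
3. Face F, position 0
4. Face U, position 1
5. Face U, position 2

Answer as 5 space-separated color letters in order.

After move 1 (F'): F=GGGG U=WWRR R=YRYR D=OOYY L=OWOW
After move 2 (R'): R=RRYY U=WBRB F=GWGR D=OGYG B=YBOB
After move 3 (U): U=RWBB F=RRGR R=YBYY B=OWOB L=GWOW
After move 4 (R): R=YYYB U=RRBR F=RGGG D=OOYO B=BWWB
After move 5 (R): R=YYBY U=RGBG F=ROGO D=OWYB B=RWRB
After move 6 (F'): F=OORG U=RGYB R=WYOY D=WWYB L=GGOB
After move 7 (F'): F=OGOR U=RGWO R=WYWY D=GBYB L=GBOY
Query 1: B[0] = R
Query 2: D[1] = B
Query 3: F[0] = O
Query 4: U[1] = G
Query 5: U[2] = W

Answer: R B O G W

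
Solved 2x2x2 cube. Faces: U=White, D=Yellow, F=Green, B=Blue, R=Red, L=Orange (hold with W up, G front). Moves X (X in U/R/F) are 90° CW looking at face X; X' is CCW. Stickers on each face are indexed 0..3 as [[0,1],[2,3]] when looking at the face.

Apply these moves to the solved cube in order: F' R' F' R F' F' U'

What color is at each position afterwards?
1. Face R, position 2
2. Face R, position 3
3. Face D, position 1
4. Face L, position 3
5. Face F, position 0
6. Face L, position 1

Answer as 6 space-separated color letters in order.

After move 1 (F'): F=GGGG U=WWRR R=YRYR D=OOYY L=OWOW
After move 2 (R'): R=RRYY U=WBRB F=GWGR D=OGYG B=YBOB
After move 3 (F'): F=WRGG U=WBRY R=GROY D=WWYG L=OBOR
After move 4 (R): R=OGYR U=WRRG F=WWGG D=WOYY B=YBBB
After move 5 (F'): F=WGWG U=WROY R=OGWR D=BRYY L=OGOR
After move 6 (F'): F=GGWW U=WROW R=RGBR D=GRYY L=OYOO
After move 7 (U'): U=RWWO F=OYWW R=GGBR B=RGBB L=YBOO
Query 1: R[2] = B
Query 2: R[3] = R
Query 3: D[1] = R
Query 4: L[3] = O
Query 5: F[0] = O
Query 6: L[1] = B

Answer: B R R O O B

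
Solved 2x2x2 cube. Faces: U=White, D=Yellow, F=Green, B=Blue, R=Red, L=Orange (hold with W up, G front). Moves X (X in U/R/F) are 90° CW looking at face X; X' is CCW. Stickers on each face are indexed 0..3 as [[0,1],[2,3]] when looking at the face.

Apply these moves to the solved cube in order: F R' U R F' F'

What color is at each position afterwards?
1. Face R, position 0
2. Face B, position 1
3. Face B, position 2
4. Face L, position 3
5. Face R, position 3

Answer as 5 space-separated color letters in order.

After move 1 (F): F=GGGG U=WWOO R=WRWR D=RRYY L=OYOY
After move 2 (R'): R=RRWW U=WBOB F=GWGO D=RGYG B=YBRB
After move 3 (U): U=OWBB F=RRGO R=YBWW B=OYRB L=GWOY
After move 4 (R): R=WYWB U=ORBO F=RGGG D=RRYO B=BYWB
After move 5 (F'): F=GGRG U=ORWW R=RYRB D=WYYO L=GOOB
After move 6 (F'): F=GGGR U=ORRR R=YYWB D=OBYO L=GWOW
Query 1: R[0] = Y
Query 2: B[1] = Y
Query 3: B[2] = W
Query 4: L[3] = W
Query 5: R[3] = B

Answer: Y Y W W B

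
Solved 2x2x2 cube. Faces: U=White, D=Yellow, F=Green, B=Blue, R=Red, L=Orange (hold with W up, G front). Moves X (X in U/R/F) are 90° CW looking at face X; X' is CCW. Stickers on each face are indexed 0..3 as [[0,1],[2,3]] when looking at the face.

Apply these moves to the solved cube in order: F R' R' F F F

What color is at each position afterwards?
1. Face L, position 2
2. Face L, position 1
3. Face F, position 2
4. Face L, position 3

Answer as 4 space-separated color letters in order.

After move 1 (F): F=GGGG U=WWOO R=WRWR D=RRYY L=OYOY
After move 2 (R'): R=RRWW U=WBOB F=GWGO D=RGYG B=YBRB
After move 3 (R'): R=RWRW U=WROY F=GBGB D=RWYO B=GBGB
After move 4 (F): F=GGBB U=WRYY R=OWYW D=RRYO L=OROW
After move 5 (F): F=BGBG U=WRWR R=YWYW D=YOYO L=OROR
After move 6 (F): F=BBGG U=WRRR R=WWRW D=YYYO L=OYOO
Query 1: L[2] = O
Query 2: L[1] = Y
Query 3: F[2] = G
Query 4: L[3] = O

Answer: O Y G O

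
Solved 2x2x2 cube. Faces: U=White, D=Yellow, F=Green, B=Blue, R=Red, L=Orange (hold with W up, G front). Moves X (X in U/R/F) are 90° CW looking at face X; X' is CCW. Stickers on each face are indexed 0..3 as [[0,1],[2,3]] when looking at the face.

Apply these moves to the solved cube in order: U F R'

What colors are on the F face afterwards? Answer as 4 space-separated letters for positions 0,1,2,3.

After move 1 (U): U=WWWW F=RRGG R=BBRR B=OOBB L=GGOO
After move 2 (F): F=GRGR U=WWOG R=WBWR D=RBYY L=GYOY
After move 3 (R'): R=BRWW U=WBOO F=GWGG D=RRYR B=YOBB
Query: F face = GWGG

Answer: G W G G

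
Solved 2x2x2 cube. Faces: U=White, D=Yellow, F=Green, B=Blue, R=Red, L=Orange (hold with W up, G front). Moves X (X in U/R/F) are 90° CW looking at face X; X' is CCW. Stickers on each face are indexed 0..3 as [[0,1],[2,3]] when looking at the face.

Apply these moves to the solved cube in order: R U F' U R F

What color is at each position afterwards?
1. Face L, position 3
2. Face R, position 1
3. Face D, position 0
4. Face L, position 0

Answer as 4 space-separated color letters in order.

After move 1 (R): R=RRRR U=WGWG F=GYGY D=YBYB B=WBWB
After move 2 (U): U=WWGG F=RRGY R=WBRR B=OOWB L=GYOO
After move 3 (F'): F=RYRG U=WWWR R=BBYR D=YOYB L=GGOG
After move 4 (U): U=WWRW F=BBRG R=OOYR B=GGWB L=RYOG
After move 5 (R): R=YORO U=WBRG F=BORB D=YWYG B=WGWB
After move 6 (F): F=RBBO U=WBGY R=ROGO D=RYYG L=RYOW
Query 1: L[3] = W
Query 2: R[1] = O
Query 3: D[0] = R
Query 4: L[0] = R

Answer: W O R R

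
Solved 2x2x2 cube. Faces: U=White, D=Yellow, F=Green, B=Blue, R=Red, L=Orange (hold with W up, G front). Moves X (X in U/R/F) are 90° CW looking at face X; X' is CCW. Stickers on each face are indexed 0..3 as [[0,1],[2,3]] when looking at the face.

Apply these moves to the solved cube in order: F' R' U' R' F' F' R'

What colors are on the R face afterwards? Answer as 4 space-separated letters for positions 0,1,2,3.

Answer: Y Y W B

Derivation:
After move 1 (F'): F=GGGG U=WWRR R=YRYR D=OOYY L=OWOW
After move 2 (R'): R=RRYY U=WBRB F=GWGR D=OGYG B=YBOB
After move 3 (U'): U=BBWR F=OWGR R=GWYY B=RROB L=YBOW
After move 4 (R'): R=WYGY U=BOWR F=OBGR D=OWYR B=GRGB
After move 5 (F'): F=BROG U=BOWG R=WYOY D=BWYR L=YROW
After move 6 (F'): F=RGBO U=BOWO R=WYBY D=RWYR L=YGOW
After move 7 (R'): R=YYWB U=BGWG F=ROBO D=RGYO B=RRWB
Query: R face = YYWB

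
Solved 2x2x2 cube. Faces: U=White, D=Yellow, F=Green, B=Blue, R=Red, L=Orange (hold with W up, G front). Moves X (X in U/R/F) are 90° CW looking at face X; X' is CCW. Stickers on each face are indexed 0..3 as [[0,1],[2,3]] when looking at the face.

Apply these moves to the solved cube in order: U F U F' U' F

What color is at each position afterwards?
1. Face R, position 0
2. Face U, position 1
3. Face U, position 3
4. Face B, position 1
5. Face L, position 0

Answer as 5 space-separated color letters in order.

Answer: O W Y O G

Derivation:
After move 1 (U): U=WWWW F=RRGG R=BBRR B=OOBB L=GGOO
After move 2 (F): F=GRGR U=WWOG R=WBWR D=RBYY L=GYOY
After move 3 (U): U=OWGW F=WBGR R=OOWR B=GYBB L=GROY
After move 4 (F'): F=BRWG U=OWOW R=BORR D=RYYY L=GWOG
After move 5 (U'): U=WWOO F=GWWG R=BRRR B=BOBB L=GYOG
After move 6 (F): F=WGGW U=WWGY R=OROR D=RBYY L=GROY
Query 1: R[0] = O
Query 2: U[1] = W
Query 3: U[3] = Y
Query 4: B[1] = O
Query 5: L[0] = G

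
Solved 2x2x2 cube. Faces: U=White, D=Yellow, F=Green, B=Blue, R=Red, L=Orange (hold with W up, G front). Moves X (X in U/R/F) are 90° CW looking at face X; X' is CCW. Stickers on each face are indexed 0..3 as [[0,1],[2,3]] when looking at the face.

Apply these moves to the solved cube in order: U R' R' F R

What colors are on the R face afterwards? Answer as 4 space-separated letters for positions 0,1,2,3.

Answer: Y W B R

Derivation:
After move 1 (U): U=WWWW F=RRGG R=BBRR B=OOBB L=GGOO
After move 2 (R'): R=BRBR U=WBWO F=RWGW D=YRYG B=YOYB
After move 3 (R'): R=RRBB U=WYWY F=RBGO D=YWYW B=GORB
After move 4 (F): F=GROB U=WYOG R=WRYB D=BRYW L=GYOW
After move 5 (R): R=YWBR U=WROB F=GROW D=BRYG B=GOYB
Query: R face = YWBR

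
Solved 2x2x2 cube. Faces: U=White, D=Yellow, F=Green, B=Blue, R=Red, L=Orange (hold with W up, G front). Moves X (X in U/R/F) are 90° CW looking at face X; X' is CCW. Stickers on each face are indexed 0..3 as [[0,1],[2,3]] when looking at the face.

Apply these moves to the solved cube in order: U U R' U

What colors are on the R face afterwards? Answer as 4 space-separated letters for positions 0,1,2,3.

Answer: Y G O R

Derivation:
After move 1 (U): U=WWWW F=RRGG R=BBRR B=OOBB L=GGOO
After move 2 (U): U=WWWW F=BBGG R=OORR B=GGBB L=RROO
After move 3 (R'): R=OROR U=WBWG F=BWGW D=YBYG B=YGYB
After move 4 (U): U=WWGB F=ORGW R=YGOR B=RRYB L=BWOO
Query: R face = YGOR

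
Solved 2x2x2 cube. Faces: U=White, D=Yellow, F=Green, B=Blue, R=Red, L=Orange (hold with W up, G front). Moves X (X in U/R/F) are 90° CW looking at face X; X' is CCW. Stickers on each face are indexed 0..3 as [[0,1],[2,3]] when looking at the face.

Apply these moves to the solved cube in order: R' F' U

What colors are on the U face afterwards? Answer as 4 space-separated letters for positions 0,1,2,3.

Answer: R W R B

Derivation:
After move 1 (R'): R=RRRR U=WBWB F=GWGW D=YGYG B=YBYB
After move 2 (F'): F=WWGG U=WBRR R=GRYR D=OOYG L=OBOW
After move 3 (U): U=RWRB F=GRGG R=YBYR B=OBYB L=WWOW
Query: U face = RWRB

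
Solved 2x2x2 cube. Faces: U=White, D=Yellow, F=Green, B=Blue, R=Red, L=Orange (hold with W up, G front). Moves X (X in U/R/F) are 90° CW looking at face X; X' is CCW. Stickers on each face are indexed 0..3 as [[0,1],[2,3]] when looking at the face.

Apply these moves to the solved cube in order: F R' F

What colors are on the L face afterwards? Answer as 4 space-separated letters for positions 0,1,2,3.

After move 1 (F): F=GGGG U=WWOO R=WRWR D=RRYY L=OYOY
After move 2 (R'): R=RRWW U=WBOB F=GWGO D=RGYG B=YBRB
After move 3 (F): F=GGOW U=WBYY R=ORBW D=WRYG L=OROG
Query: L face = OROG

Answer: O R O G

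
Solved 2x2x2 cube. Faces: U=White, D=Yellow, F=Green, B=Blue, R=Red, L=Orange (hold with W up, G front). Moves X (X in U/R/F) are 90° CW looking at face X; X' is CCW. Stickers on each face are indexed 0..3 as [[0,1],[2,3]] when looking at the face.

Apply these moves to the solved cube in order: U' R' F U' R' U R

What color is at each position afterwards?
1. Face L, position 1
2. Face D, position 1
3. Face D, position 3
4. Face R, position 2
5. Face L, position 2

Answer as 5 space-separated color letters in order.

After move 1 (U'): U=WWWW F=OOGG R=GGRR B=RRBB L=BBOO
After move 2 (R'): R=GRGR U=WBWR F=OWGW D=YOYG B=YRYB
After move 3 (F): F=GOWW U=WBOB R=WRRR D=GGYG L=BYOO
After move 4 (U'): U=BBWO F=BYWW R=GORR B=WRYB L=YROO
After move 5 (R'): R=ORGR U=BYWW F=BBWO D=GYYW B=GRGB
After move 6 (U): U=WBWY F=ORWO R=GRGR B=YRGB L=BBOO
After move 7 (R): R=GGRR U=WRWO F=OYWW D=GGYY B=YRBB
Query 1: L[1] = B
Query 2: D[1] = G
Query 3: D[3] = Y
Query 4: R[2] = R
Query 5: L[2] = O

Answer: B G Y R O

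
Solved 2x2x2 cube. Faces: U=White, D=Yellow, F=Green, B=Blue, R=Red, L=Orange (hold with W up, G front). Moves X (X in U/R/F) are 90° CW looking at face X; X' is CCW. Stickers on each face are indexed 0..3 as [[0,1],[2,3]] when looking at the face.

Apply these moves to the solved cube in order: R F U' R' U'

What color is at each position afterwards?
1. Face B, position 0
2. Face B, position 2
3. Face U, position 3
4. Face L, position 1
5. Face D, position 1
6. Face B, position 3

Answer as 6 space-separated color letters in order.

Answer: G R W R Y B

Derivation:
After move 1 (R): R=RRRR U=WGWG F=GYGY D=YBYB B=WBWB
After move 2 (F): F=GGYY U=WGOO R=WRGR D=RRYB L=OYOB
After move 3 (U'): U=GOWO F=OYYY R=GGGR B=WRWB L=WBOB
After move 4 (R'): R=GRGG U=GWWW F=OOYO D=RYYY B=BRRB
After move 5 (U'): U=WWGW F=WBYO R=OOGG B=GRRB L=BROB
Query 1: B[0] = G
Query 2: B[2] = R
Query 3: U[3] = W
Query 4: L[1] = R
Query 5: D[1] = Y
Query 6: B[3] = B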